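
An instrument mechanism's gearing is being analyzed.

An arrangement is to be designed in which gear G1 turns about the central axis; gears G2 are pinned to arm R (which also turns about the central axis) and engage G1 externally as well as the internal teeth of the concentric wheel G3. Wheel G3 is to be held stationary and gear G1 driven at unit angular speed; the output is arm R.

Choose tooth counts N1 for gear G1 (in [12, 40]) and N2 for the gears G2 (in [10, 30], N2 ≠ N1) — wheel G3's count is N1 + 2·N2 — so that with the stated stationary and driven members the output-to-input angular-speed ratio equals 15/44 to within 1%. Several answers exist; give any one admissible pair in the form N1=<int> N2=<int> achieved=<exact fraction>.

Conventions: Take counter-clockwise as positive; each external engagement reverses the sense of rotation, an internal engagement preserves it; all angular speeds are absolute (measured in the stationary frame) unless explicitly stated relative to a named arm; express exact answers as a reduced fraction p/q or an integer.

design class (target 15/44): planetary set
Willis with ω_ring = 0: ω_arm/ω_sun = N1/(N1+N3); set equal to 15/44  ⇒  N3/N1 = 1/(15/44) − 1 = 29/15
N3 = N1 + 2·N2  ⇒  N2/N1 = (N3/N1 − 1)/2 = (29/15 − 1)/2 = 7/15
smallest multiple with N1 ≥ 12 and N2 ≥ 10: k = 2  ⇒  N1 = 2·15 = 30, N2 = 2·7 = 14 (N1 ≤ 40, N2 ≤ 30, N2 ≠ N1 ✓), N3 = 30 + 2·14 = 58
check: N1/(N1+N3) with N1 = 30, N3 = 58 gives 15/44; |achieved − target| = 0 ≤ 3/880 ✓

N1=30 N2=14 achieved=15/44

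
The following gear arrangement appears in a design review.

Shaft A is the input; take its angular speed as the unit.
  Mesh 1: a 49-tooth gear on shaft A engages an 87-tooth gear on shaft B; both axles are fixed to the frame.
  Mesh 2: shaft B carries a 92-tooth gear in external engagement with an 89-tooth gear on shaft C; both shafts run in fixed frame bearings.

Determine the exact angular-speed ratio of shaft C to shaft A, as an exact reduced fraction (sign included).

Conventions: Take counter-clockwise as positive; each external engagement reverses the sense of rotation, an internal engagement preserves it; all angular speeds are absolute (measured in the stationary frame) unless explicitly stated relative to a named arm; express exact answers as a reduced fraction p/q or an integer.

class = fixed-axis compound train [2 meshes; 2 ratios multiply, 2 sense flips]
mesh 1 [49T→87T]: running ratio 49/87, sense −
mesh 2 [92T→89T]: running ratio 4508/7743, sense +
ω_out/ω_in = 4508/7743

4508/7743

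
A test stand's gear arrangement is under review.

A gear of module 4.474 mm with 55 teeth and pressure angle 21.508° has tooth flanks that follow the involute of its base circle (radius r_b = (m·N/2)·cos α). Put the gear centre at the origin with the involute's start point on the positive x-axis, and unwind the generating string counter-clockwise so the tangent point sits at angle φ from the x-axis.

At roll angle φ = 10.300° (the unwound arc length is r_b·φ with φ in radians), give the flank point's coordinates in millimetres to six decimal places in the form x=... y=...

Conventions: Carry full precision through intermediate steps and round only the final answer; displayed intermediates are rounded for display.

x=116.302329 y=0.220954

single-mesh involute tooth geometry (55T wheel at module 4.474)
pitch radius r_p = m·N/2 = 4.474·55/2 = 123.035000
base radius r_b = r_p·cos α = 123.035000·cos 21.508° = 114.467628
roll angle φ = 10.300° = 0.17976891 rad
x = r_b·(cos φ + φ·sin φ) = 116.302329
y = r_b·(sin φ − φ·cos φ) = 0.220954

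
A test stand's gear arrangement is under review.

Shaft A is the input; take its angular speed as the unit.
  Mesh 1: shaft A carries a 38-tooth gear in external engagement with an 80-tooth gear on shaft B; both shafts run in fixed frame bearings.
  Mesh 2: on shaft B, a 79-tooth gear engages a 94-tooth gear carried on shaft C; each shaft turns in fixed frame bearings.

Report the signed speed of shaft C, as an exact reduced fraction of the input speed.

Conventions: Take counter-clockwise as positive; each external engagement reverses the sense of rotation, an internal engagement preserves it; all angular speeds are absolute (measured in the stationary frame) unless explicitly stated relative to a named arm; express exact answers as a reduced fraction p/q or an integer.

1501/3760

2-mesh fixed-axis compound train (all bearings frame-fixed)
mesh 1 [38T→80T]: |ω|/ω_in = 1×38/80 = 19/40, sense flips to −
mesh 2 [79T→94T]: |ω|/ω_in = (19/40)×79/94 = 1501/3760, sense flips to +
signed output speed (× input speed) = 1501/3760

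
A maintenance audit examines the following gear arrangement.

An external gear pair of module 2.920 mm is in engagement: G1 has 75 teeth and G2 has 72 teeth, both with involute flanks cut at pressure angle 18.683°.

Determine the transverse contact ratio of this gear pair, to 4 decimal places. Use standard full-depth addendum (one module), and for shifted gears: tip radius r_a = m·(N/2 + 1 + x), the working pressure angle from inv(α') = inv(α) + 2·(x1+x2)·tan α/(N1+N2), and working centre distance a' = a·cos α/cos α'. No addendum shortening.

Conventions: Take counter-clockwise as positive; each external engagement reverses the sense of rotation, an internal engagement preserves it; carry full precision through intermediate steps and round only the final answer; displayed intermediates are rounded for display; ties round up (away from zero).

1.8986

topology: single-mesh involute geometry — m = 2.920, 75T/72T pair
base radii: r_b1 = 103.729937, r_b2 = 99.580740
tip radii: r_a1 = 112.420000, r_a2 = 108.040000
no profile shift: α' = α, a' = a
action lengths: √(r_a1²−r_b1²) = 43.340010, √(r_a2²−r_b2²) = 41.908446
base pitch p_b = π·m·cos α = 8.690059
CR = (43.340010 + 41.908446 − 214.620000·sin 18.68300°)/8.690059 = 1.898585
contact ratio ≈ 1.8986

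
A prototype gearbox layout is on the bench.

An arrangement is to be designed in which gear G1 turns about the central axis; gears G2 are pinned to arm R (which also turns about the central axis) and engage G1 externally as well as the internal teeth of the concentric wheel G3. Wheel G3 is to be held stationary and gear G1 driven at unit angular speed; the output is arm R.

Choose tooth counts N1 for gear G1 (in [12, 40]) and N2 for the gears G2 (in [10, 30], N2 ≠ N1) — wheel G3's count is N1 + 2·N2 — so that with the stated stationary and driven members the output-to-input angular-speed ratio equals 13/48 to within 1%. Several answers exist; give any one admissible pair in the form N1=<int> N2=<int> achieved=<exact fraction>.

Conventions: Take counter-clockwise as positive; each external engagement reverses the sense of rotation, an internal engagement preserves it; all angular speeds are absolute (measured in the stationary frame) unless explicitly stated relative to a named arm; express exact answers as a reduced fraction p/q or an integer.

N1=13 N2=11 achieved=13/48

class = planetary set [ratio 13/48 wanted; Willis about the carrier]
Willis with ω_ring = 0: ω_arm/ω_sun = N1/(N1+N3); set equal to 13/48  ⇒  N3/N1 = 1/(13/48) − 1 = 35/13
N3 = N1 + 2·N2  ⇒  N2/N1 = (N3/N1 − 1)/2 = (35/13 − 1)/2 = 11/13
smallest multiple with N1 ≥ 12 and N2 ≥ 10: k = 1  ⇒  N1 = 1·13 = 13, N2 = 1·11 = 11 (N1 ≤ 40, N2 ≤ 30, N2 ≠ N1 ✓), N3 = 13 + 2·11 = 35
check: N1/(N1+N3) with N1 = 13, N3 = 35 gives 13/48; |achieved − target| = 0 ≤ 13/4800 ✓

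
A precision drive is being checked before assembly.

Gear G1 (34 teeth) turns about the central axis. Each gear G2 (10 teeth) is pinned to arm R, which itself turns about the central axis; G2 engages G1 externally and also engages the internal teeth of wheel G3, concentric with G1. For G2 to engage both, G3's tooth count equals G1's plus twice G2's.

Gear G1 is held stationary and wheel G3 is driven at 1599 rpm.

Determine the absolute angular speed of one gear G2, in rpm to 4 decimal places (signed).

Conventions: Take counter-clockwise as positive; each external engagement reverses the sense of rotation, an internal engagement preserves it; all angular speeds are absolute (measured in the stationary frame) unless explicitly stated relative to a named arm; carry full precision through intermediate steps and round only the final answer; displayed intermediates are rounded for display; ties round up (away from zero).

recognized (axles ride arm R): planetary set, 34/10/54 teeth
normalise by the input: solve with ω_ring = 1, then scale by 1599 rpm
ring teeth: 34 + 2·10 = 54
34(ω_sun−ω_arm) = −54(ω_ring−ω_arm),  ω_sun = 0, ω_ring = 1
34(0−ω_arm) = −54(1−ω_arm)  ⇒  88·ω_arm = 54  ⇒  ω_arm = 27/44
sun–planet mesh: 34·(0−27/44) = −10·(ω_p−ω_arm)  ⇒  ω_p−ω_arm = 459/220
ω_p = 27/44 + 459/220 = 27/10
scale: ω_p = 27/10 × 1599 rpm = +4317.3000 rpm

+4317.3000 rpm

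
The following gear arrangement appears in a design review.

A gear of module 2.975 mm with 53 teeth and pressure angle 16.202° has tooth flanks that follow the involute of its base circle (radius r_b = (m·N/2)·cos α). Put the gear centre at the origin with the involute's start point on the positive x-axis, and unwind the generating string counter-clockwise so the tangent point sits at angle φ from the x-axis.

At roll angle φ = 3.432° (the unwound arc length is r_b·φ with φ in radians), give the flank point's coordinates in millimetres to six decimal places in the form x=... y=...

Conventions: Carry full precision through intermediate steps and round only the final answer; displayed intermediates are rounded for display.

class = single-mesh tooth geometry [base-circle involute, m = 2.975, 53T]
pitch radius r_p = m·N/2 = 2.975·53/2 = 78.837500
base radius r_b = r_p·cos α = 78.837500·cos 16.202° = 75.706386
roll angle φ = 3.432° = 0.05989970 rad
x = r_b·(cos φ + φ·sin φ) = 75.842080
y = r_b·(sin φ − φ·cos φ) = 0.005422

x=75.842080 y=0.005422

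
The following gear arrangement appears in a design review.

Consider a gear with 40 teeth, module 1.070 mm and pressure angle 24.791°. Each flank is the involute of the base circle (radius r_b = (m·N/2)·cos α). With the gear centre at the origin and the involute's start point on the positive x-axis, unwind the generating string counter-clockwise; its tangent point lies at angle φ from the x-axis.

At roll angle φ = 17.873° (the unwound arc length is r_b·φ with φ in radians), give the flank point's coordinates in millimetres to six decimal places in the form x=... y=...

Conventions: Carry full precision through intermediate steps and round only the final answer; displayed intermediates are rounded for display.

x=20.350222 y=0.194669

recognized (one wheel, involute flank): single-mesh tooth geometry, m = 1.070, N = 40
pitch radius r_p = m·N/2 = 1.070·40/2 = 21.400000
base radius r_b = r_p·cos α = 21.400000·cos 24.791° = 19.427848
roll angle φ = 17.873° = 0.31194270 rad
x = r_b·(cos φ + φ·sin φ) = 20.350222
y = r_b·(sin φ − φ·cos φ) = 0.194669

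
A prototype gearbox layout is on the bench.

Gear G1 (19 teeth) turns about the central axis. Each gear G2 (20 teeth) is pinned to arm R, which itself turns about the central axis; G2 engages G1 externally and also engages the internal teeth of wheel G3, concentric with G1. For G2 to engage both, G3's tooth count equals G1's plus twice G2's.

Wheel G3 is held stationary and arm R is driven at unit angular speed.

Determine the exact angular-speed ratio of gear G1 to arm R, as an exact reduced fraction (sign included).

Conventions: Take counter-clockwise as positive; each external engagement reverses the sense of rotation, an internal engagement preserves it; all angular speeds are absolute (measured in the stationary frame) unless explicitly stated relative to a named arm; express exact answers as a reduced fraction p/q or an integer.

78/19

planetary set (19T centre, 20T on arm, 59T internal) — Willis relation
ring teeth: 19 + 2·20 = 59
19(ω_sun−ω_arm) = −59(ω_ring−ω_arm),  ω_ring = 0, ω_arm = 1
ω_sun = 1 − (59/19)(0−1) = 78/19
ω_out/ω_in = 78/19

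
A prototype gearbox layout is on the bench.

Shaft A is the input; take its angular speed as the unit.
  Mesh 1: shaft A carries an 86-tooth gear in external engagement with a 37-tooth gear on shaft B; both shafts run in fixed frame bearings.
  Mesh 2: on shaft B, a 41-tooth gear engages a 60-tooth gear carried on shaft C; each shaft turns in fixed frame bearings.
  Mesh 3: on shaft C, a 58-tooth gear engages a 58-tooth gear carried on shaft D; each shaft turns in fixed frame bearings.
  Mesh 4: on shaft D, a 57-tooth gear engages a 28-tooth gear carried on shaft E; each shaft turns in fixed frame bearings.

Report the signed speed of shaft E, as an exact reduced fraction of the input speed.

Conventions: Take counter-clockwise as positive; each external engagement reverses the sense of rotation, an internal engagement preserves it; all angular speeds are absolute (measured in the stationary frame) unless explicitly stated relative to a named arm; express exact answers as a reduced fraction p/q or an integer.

4-mesh fixed-axis compound train (all bearings frame-fixed)
mesh 1 [86T→37T]: |ω|/ω_in = 1×86/37 = 86/37, sense flips to −
mesh 2 [41T→60T]: |ω|/ω_in = (86/37)×41/60 = 1763/1110, sense flips to +
mesh 3 [58T→58T]: |ω|/ω_in = (1763/1110)×58/58 = 1763/1110, sense flips to −
mesh 4 [57T→28T]: |ω|/ω_in = (1763/1110)×57/28 = 33497/10360, sense flips to +
signed output speed (× input speed) = 33497/10360

33497/10360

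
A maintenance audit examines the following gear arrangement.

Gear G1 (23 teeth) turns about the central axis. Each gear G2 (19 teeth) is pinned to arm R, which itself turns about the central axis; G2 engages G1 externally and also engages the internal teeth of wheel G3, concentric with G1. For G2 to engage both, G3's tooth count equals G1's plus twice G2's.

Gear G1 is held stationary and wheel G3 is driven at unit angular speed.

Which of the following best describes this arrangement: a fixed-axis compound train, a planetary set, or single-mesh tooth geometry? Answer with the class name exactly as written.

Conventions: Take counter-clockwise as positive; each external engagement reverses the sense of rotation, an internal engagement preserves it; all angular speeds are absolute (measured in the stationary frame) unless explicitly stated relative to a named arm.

planetary set

class = planetary set [G3 = 23+2·19 = 61; Willis about the carrier]
classification: planetary set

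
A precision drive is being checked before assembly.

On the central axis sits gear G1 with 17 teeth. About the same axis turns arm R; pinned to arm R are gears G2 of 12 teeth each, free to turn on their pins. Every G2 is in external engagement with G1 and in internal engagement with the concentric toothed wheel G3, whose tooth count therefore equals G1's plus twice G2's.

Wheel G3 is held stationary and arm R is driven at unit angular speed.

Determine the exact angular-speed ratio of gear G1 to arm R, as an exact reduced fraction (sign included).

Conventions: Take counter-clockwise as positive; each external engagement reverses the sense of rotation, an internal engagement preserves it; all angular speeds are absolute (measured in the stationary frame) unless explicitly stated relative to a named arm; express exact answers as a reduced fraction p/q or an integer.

58/17

class = planetary set [G3 = 17+2·12 = 41; Willis about the carrier]
ring teeth: 17 + 2·12 = 41
17(ω_sun−ω_arm) = −41(ω_ring−ω_arm),  ω_ring = 0, ω_arm = 1
ω_sun = 1 − (41/17)(0−1) = 58/17
ω_out/ω_in = 58/17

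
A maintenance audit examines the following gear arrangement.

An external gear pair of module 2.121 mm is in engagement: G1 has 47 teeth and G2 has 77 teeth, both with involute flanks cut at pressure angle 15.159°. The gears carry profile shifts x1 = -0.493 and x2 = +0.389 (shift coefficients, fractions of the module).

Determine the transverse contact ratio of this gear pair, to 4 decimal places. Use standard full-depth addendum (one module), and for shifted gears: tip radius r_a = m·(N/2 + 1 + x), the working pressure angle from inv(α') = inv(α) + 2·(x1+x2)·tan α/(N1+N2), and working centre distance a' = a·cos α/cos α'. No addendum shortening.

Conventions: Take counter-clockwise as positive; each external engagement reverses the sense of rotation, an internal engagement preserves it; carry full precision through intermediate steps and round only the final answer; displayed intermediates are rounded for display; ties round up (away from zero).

2.1629

topology: single-mesh involute geometry — m = 2.121, 47T/77T pair
base radii: r_b1 = 48.109139, r_b2 = 78.817100
tip radii: r_a1 = 50.918847, r_a2 = 84.604569
inv(α') = inv(15.159°) + 2·(-0.493+0.389)·tan α/(47+77) = 0.00589681  ⇒  α' = 14.79519°
a' = a·cos α / cos α' = 131.5020·cos 15.159°/cos 14.79519° = 131.278811
action lengths: √(r_a1²−r_b1²) = 16.680520, √(r_a2²−r_b2²) = 30.753827
base pitch p_b = π·m·cos α = 6.431460
CR = (16.680520 + 30.753827 − 131.278811·sin 14.79519°)/6.431460 = 2.162865
contact ratio ≈ 2.1629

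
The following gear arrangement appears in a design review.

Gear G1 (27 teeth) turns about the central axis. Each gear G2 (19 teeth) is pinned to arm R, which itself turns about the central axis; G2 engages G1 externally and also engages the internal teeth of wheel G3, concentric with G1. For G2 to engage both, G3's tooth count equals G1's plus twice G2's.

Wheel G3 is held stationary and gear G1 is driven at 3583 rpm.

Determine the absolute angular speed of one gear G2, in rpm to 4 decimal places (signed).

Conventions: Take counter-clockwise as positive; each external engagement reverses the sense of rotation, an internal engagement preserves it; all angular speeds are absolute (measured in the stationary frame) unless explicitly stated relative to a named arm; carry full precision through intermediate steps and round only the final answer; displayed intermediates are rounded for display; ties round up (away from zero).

planetary set (27T centre, 19T on arm, 65T internal) — Willis relation
normalise by the input: solve with ω_sun = 1, then scale by 3583 rpm
ring teeth: 27 + 2·19 = 65
27(ω_sun−ω_arm) = −65(ω_ring−ω_arm),  ω_ring = 0, ω_sun = 1
27(1−ω_arm) = −65(0−ω_arm)  ⇒  92·ω_arm = 27  ⇒  ω_arm = 27/92
sun–planet mesh: 27·(1−27/92) = −19·(ω_p−ω_arm)  ⇒  ω_p−ω_arm = -1755/1748
ω_p = 27/92 − 1755/1748 = -27/38
scale: ω_p = -27/38 × 3583 rpm = -2545.8158 rpm

-2545.8158 rpm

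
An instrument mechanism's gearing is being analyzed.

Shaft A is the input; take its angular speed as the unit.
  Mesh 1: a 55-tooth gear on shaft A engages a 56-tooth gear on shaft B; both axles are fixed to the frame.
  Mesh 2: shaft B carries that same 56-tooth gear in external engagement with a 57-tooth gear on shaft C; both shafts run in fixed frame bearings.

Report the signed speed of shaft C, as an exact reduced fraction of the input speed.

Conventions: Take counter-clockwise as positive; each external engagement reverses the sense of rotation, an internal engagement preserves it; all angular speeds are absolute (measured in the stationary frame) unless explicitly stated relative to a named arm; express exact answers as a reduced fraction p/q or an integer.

2-mesh fixed-axis compound train (all bearings frame-fixed)
mesh 1 [55T→56T]: |ω|/ω_in = 1×55/56 = 55/56, sense flips to −
mesh 2 [56T→57T]: |ω|/ω_in = (55/56)×56/57 = 55/57, sense flips to +
signed output speed (× input speed) = 55/57

55/57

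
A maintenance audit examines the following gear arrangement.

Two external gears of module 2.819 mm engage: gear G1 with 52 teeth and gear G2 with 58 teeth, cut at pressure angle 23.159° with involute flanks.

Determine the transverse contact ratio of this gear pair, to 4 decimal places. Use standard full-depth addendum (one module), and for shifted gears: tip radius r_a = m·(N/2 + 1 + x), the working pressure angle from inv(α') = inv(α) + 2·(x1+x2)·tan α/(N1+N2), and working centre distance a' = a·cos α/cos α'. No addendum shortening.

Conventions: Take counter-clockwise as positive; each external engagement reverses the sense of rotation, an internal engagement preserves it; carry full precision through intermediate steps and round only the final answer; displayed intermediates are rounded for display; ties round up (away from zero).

1.6176

topology: single-mesh involute geometry — m = 2.819, 52T/58T pair
base radii: r_b1 = 67.387750, r_b2 = 75.163259
tip radii: r_a1 = 76.113000, r_a2 = 84.570000
no profile shift: α' = α, a' = a
action lengths: √(r_a1²−r_b1²) = 35.384742, √(r_a2²−r_b2²) = 38.762989
base pitch p_b = π·m·cos α = 8.142495
CR = (35.384742 + 38.762989 − 155.045000·sin 23.15900°)/8.142495 = 1.617563
contact ratio ≈ 1.6176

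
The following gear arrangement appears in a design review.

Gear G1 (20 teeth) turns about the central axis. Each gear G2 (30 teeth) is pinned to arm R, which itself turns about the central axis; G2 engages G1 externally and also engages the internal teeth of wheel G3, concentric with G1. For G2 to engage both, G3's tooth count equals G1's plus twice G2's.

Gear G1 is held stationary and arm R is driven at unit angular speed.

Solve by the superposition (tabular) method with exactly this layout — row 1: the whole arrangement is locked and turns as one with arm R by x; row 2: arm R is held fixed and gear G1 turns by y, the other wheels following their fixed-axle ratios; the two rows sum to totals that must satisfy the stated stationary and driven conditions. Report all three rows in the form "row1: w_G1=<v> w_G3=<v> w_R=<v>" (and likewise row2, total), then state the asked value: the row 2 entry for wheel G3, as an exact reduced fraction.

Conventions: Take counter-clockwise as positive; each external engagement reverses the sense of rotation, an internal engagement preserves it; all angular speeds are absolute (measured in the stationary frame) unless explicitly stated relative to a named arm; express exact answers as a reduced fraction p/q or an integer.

topology: planetary set — G1 20T / G2 30T / G3 80T, arm = carrier (Willis)
row 1 — lock + rotate with arm: ω_sun = ω_ring = ω_arm = x
row 2: sun turns y, ring = −(20/80)·y, arm 0
boundary: total ω_sun = x + y = 0 and total ω_arm = x = 1  ⇒  y = -1, x = 1
row 2 ring = −(20/80)·(-1) = 1/4
totals (row 1 + row 2): sun 1 + (-1) = 0, ring 1 + 1/4 = 5/4, arm 1 + 0 = 1
asked cell (row2, ring) = 1/4

row1: w_G1=1 w_G3=1 w_R=1
row2: w_G1=-1 w_G3=1/4 w_R=0
total: w_G1=0 w_G3=5/4 w_R=1
asked value: 1/4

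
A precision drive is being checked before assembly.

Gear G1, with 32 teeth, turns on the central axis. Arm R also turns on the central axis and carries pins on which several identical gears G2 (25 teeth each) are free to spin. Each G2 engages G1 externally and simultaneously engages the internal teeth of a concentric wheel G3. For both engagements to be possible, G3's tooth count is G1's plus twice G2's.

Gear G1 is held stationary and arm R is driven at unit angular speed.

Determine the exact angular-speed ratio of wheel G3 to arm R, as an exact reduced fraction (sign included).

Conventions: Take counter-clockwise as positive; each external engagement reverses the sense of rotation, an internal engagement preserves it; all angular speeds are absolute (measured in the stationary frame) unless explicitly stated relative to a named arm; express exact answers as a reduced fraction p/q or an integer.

57/41

class = planetary set [G3 = 32+2·25 = 82; Willis about the carrier]
ring teeth: 32 + 2·25 = 82
32(ω_sun−ω_arm) = −82(ω_ring−ω_arm),  ω_sun = 0, ω_arm = 1
ω_ring = 1 − (32/82)(0−1) = 57/41
ω_out/ω_in = 57/41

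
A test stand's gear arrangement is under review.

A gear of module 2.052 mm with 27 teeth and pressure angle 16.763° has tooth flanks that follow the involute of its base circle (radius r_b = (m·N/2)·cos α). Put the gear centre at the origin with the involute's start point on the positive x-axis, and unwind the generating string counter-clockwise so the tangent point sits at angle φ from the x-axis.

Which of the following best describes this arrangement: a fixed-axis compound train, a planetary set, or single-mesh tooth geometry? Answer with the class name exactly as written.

class = single-mesh tooth geometry [base-circle involute, m = 2.052, 27T]
classification: single-mesh tooth geometry

single-mesh tooth geometry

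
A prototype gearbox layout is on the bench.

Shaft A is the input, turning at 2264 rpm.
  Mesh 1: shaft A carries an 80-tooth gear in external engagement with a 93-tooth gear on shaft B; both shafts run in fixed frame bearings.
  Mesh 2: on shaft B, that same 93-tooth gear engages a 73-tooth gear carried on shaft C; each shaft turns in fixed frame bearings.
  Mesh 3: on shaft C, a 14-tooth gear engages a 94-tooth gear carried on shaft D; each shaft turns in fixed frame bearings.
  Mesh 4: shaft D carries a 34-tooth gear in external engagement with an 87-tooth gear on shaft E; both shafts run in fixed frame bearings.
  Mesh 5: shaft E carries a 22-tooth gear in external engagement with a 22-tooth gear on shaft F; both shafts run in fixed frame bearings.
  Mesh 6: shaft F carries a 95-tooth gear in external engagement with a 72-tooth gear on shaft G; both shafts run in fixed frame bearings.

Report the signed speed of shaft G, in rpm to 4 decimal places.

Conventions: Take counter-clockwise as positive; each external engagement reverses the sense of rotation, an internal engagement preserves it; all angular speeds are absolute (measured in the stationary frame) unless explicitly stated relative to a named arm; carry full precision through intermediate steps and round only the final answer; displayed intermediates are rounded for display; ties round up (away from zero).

6-mesh fixed-axis compound train (all bearings frame-fixed)
mesh 1 [80T→93T]: ω = 2264.0000×80/93 = 1947.5269 rpm, sense flips to −
mesh 2 [93T→73T]: ω = 1947.5269×93/73 = 2481.0959 rpm, sense flips to +
mesh 3 [14T→94T]: ω = 2481.0959×14/94 = 369.5249 rpm, sense flips to −
mesh 4 [34T→87T]: ω = 369.5249×34/87 = 144.4120 rpm, sense flips to +
mesh 5 [22T→22T]: ω = 144.4120×22/22 = 144.4120 rpm, sense flips to −
mesh 6 [95T→72T]: ω = 144.4120×95/72 = 190.5437 rpm, sense flips to +
signed output speed = +190.5437 rpm

+190.5437 rpm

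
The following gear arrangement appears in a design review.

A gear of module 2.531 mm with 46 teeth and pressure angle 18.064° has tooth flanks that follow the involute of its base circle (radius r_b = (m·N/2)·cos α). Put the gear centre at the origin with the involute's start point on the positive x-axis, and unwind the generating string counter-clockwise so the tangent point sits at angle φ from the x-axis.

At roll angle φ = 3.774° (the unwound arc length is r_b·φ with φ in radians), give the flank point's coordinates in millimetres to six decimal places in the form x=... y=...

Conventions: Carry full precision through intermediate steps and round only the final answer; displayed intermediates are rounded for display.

x=55.463654 y=0.005270

class = single-mesh tooth geometry [base-circle involute, m = 2.531, 46T]
pitch radius r_p = m·N/2 = 2.531·46/2 = 58.213000
base radius r_b = r_p·cos α = 58.213000·cos 18.064° = 55.343725
roll angle φ = 3.774° = 0.06586873 rad
x = r_b·(cos φ + φ·sin φ) = 55.463654
y = r_b·(sin φ − φ·cos φ) = 0.005270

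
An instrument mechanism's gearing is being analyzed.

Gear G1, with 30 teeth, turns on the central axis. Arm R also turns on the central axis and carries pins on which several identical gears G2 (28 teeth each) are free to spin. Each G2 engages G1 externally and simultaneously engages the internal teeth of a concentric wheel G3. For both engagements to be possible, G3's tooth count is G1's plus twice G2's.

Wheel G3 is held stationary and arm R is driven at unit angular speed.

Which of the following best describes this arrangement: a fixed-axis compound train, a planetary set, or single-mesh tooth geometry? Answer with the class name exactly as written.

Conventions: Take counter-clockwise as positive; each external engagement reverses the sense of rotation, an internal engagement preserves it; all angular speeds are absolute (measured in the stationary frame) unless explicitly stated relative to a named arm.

class = planetary set [G3 = 30+2·28 = 86; Willis about the carrier]
classification: planetary set

planetary set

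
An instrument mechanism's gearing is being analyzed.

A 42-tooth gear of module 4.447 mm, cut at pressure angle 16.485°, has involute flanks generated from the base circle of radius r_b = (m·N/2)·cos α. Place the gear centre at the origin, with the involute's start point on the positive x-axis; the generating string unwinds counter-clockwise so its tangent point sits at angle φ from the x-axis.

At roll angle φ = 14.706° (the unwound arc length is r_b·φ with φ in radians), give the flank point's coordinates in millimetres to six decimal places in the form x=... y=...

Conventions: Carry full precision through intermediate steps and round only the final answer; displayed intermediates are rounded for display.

x=92.449490 y=0.501404

class = single-mesh tooth geometry [base-circle involute, m = 4.447, 42T]
pitch radius r_p = m·N/2 = 4.447·42/2 = 93.387000
base radius r_b = r_p·cos α = 93.387000·cos 16.485° = 89.548239
roll angle φ = 14.706° = 0.25666812 rad
x = r_b·(cos φ + φ·sin φ) = 92.449490
y = r_b·(sin φ − φ·cos φ) = 0.501404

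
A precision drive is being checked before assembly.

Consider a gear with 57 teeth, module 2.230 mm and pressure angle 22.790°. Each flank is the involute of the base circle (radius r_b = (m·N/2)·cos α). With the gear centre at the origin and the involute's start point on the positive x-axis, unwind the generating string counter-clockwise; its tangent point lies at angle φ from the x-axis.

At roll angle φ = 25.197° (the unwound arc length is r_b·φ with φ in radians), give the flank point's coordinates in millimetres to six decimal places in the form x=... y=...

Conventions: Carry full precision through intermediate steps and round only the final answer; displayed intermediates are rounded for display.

recognized (one wheel, involute flank): single-mesh tooth geometry, m = 2.230, N = 57
pitch radius r_p = m·N/2 = 2.230·57/2 = 63.555000
base radius r_b = r_p·cos α = 63.555000·cos 22.790° = 58.593310
roll angle φ = 25.197° = 0.43977061 rad
x = r_b·(cos φ + φ·sin φ) = 63.988215
y = r_b·(sin φ − φ·cos φ) = 1.629232

x=63.988215 y=1.629232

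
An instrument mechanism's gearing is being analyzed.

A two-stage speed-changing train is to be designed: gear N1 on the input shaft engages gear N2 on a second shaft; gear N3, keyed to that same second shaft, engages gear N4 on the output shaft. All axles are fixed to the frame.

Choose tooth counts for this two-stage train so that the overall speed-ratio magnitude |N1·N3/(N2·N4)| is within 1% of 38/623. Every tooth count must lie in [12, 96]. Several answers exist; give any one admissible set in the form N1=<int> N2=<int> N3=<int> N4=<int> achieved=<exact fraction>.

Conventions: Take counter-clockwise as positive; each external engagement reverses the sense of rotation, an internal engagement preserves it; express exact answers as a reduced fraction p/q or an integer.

N1=12 N2=42 N3=19 N4=89 achieved=38/623

class = fixed-axis compound train [2-stage, 38/623 wanted]
target = 38/623 in lowest terms: an exact hit needs N1·N3 = k·38 and N2·N4 = k·623 for one integer k, every count in [12, 96]; additionally prefer no 1:1 stage (N1 ≠ N2, N3 ≠ N4)
k = 1…5: no 1:1-free in-range split of k·38 and k·623 into factor pairs; take k = 6
k = 6: N1·N3 = 228 = 12·19, N2·N4 = 3738 = 42·89
achieved = 12·19/(42·89) = 38/623; |achieved − target| = 0 ≤ 19/31150 ✓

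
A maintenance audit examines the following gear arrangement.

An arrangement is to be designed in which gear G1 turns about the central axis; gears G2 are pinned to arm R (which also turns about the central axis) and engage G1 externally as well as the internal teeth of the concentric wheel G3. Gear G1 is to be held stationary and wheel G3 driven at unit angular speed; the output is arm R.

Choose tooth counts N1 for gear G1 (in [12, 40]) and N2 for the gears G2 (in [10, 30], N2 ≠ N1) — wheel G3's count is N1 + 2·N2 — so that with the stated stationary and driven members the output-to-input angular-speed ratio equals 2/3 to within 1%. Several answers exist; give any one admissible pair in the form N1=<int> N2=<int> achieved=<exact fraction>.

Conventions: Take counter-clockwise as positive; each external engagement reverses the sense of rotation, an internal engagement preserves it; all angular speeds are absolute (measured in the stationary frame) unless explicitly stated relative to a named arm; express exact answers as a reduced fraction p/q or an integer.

N1=20 N2=10 achieved=2/3

topology: planetary set — design target 2/3, arm = carrier (Willis)
Willis with ω_sun = 0: ω_arm/ω_ring = N3/(N1+N3); set equal to 2/3  ⇒  N3/N1 = (2/3)/(1 − 2/3) = 2
N3 = N1 + 2·N2  ⇒  N2/N1 = (N3/N1 − 1)/2 = (2 − 1)/2 = 1/2
smallest multiple with N1 ≥ 12 and N2 ≥ 10: k = 10  ⇒  N1 = 10·2 = 20, N2 = 10·1 = 10 (N1 ≤ 40, N2 ≤ 30, N2 ≠ N1 ✓), N3 = 20 + 2·10 = 40
check: N3/(N1+N3) with N1 = 20, N3 = 40 gives 2/3; |achieved − target| = 0 ≤ 1/150 ✓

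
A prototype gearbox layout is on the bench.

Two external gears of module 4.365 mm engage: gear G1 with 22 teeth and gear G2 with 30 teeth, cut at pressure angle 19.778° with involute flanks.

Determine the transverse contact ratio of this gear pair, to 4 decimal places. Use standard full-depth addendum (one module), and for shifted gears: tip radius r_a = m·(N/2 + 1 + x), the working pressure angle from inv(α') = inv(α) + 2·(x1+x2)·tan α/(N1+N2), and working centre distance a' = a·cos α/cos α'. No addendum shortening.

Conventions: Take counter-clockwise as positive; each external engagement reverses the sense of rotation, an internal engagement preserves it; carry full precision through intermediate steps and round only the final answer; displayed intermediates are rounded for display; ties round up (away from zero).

1.6261

recognized (one external pair, fixed centres): single-mesh tooth geometry, m = 4.365, N1 = 22, N2 = 30
base radii: r_b1 = 45.182632, r_b2 = 61.612680
tip radii: r_a1 = 52.380000, r_a2 = 69.840000
no profile shift: α' = α, a' = a
action lengths: √(r_a1²−r_b1²) = 26.498947, √(r_a2²−r_b2²) = 32.886217
base pitch p_b = π·m·cos α = 12.904129
CR = (26.498947 + 32.886217 − 113.490000·sin 19.77800°)/12.904129 = 1.626053
contact ratio ≈ 1.6261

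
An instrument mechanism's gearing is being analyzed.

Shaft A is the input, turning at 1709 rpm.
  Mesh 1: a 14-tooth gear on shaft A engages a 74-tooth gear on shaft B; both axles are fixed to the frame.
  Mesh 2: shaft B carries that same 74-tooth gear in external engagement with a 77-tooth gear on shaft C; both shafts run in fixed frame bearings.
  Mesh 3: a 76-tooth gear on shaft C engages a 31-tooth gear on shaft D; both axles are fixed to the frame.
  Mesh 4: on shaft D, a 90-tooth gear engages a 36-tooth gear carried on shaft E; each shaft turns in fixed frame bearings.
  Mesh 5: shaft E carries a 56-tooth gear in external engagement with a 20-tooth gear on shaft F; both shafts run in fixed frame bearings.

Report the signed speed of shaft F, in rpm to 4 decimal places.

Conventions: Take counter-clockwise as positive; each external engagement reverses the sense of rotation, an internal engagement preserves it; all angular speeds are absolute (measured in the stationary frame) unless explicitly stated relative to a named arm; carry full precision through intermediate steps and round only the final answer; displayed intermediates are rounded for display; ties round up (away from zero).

-5332.4809 rpm

5-mesh fixed-axis compound train (all bearings frame-fixed)
mesh 1 [14T→74T]: ω = 1709.0000×14/74 = 323.3243 rpm, sense flips to −
mesh 2 [74T→77T]: ω = 323.3243×74/77 = 310.7273 rpm, sense flips to +
mesh 3 [76T→31T]: ω = 310.7273×76/31 = 761.7830 rpm, sense flips to −
mesh 4 [90T→36T]: ω = 761.7830×90/36 = 1904.4575 rpm, sense flips to +
mesh 5 [56T→20T]: ω = 1904.4575×56/20 = 5332.4809 rpm, sense flips to −
signed output speed = -5332.4809 rpm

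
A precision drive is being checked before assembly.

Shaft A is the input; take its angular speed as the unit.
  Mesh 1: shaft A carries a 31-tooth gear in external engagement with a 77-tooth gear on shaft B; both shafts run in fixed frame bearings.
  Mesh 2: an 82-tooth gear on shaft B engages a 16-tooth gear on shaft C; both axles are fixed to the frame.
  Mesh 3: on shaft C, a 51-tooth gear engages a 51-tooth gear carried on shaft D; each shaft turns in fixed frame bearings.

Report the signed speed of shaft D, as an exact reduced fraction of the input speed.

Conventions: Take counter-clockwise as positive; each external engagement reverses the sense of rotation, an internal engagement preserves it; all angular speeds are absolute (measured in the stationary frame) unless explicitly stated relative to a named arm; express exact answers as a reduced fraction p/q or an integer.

3-mesh fixed-axis compound train (all bearings frame-fixed)
mesh 1 [31T→77T]: |ω|/ω_in = 1×31/77 = 31/77, sense flips to −
mesh 2 [82T→16T]: |ω|/ω_in = (31/77)×82/16 = 1271/616, sense flips to +
mesh 3 [51T→51T]: |ω|/ω_in = (1271/616)×51/51 = 1271/616, sense flips to −
signed output speed (× input speed) = -1271/616

-1271/616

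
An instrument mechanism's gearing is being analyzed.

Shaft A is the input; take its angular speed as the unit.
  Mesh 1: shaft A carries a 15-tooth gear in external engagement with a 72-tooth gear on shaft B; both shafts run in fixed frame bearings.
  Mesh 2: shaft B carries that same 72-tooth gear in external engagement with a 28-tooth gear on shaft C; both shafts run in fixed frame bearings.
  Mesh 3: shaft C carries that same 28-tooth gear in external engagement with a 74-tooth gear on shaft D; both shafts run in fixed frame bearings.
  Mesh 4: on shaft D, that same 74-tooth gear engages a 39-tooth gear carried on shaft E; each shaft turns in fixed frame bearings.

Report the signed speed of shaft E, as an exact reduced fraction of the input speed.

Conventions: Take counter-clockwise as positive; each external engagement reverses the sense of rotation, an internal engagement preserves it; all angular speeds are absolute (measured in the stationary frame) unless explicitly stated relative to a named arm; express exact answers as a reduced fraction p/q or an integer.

5/13

4-mesh fixed-axis compound train (all bearings frame-fixed)
mesh 1 [15T→72T]: |ω|/ω_in = 1×15/72 = 5/24, sense flips to −
mesh 2 [72T→28T]: |ω|/ω_in = (5/24)×72/28 = 15/28, sense flips to +
mesh 3 [28T→74T]: |ω|/ω_in = (15/28)×28/74 = 15/74, sense flips to −
mesh 4 [74T→39T]: |ω|/ω_in = (15/74)×74/39 = 5/13, sense flips to +
signed output speed (× input speed) = 5/13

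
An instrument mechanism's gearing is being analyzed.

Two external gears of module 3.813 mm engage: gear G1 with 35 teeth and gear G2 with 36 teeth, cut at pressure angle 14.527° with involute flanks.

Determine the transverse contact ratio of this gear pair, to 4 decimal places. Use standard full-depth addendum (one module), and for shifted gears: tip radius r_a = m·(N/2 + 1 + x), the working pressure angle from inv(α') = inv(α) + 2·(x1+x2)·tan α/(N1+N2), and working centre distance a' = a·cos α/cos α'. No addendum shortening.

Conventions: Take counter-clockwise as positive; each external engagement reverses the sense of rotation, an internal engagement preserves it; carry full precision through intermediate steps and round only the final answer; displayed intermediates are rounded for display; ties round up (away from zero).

2.0074

single-mesh involute tooth geometry (35T engaging 36T at module 3.813)
base radii: r_b1 = 64.594191, r_b2 = 66.439740
tip radii: r_a1 = 70.540500, r_a2 = 72.447000
no profile shift: α' = α, a' = a
action lengths: √(r_a1²−r_b1²) = 28.347003, √(r_a2²−r_b2²) = 28.884750
base pitch p_b = π·m·cos α = 11.595922
CR = (28.347003 + 28.884750 − 135.361500·sin 14.52700°)/11.595922 = 2.007446
contact ratio ≈ 2.0074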